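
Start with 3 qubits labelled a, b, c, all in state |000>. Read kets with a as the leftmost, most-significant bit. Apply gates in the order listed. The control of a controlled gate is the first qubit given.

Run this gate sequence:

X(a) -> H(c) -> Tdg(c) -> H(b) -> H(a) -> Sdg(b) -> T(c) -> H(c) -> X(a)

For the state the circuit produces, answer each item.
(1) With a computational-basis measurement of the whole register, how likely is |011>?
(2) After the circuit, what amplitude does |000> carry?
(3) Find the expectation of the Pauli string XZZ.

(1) Outcome |011> occurs with probability 0.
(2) The amplitude on |000> is -1/2.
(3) The expectation value of XZZ is 0.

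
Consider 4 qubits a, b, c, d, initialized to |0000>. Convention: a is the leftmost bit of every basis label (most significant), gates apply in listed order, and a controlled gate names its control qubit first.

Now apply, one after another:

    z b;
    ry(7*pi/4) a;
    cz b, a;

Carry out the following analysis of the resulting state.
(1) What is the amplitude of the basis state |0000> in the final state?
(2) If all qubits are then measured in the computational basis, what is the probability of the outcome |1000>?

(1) The final state's coefficient on |0000> equals -sqrt(sqrt(2) + 2)/2.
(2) Outcome |1000> occurs with probability 1/2 - sqrt(2)/4.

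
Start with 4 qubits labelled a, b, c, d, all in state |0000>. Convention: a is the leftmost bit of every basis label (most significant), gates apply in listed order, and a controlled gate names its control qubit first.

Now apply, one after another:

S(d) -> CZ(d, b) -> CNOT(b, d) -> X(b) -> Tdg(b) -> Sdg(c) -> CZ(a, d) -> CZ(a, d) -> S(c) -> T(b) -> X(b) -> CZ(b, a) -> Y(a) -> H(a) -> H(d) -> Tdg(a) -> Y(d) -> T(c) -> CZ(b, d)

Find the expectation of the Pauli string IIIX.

In the final state, IIIX has expectation -1. Key observation: steps 4-11 multiply out to the identity, so the circuit reduces to the remaining gates.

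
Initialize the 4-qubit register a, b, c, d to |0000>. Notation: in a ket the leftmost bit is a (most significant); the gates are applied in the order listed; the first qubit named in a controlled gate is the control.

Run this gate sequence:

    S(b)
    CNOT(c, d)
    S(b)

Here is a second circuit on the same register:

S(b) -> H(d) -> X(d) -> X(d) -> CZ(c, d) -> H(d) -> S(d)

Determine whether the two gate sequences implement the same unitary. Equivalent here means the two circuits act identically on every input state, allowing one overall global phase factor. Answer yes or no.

No — the two circuits implement different unitaries, even allowing a global phase.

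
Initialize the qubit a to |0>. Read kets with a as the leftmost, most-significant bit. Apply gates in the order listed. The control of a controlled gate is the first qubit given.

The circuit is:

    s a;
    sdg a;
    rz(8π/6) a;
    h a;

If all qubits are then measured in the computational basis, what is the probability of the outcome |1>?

The probability of measuring |1> is 1/2. Key observation: gates 1-2 undo each other exactly, leaving only the rest of the circuit to track.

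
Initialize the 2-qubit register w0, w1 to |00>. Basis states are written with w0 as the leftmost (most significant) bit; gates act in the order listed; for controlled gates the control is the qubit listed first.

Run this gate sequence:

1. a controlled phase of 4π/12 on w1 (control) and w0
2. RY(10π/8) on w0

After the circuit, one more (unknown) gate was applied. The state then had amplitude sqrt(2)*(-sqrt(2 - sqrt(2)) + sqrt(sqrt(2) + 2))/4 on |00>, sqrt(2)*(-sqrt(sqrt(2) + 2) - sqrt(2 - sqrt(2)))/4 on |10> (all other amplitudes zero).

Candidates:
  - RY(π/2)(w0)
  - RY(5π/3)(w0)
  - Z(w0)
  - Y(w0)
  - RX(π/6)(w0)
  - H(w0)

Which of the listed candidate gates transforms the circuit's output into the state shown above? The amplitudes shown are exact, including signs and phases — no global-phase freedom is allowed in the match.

The applied gate was H(w0).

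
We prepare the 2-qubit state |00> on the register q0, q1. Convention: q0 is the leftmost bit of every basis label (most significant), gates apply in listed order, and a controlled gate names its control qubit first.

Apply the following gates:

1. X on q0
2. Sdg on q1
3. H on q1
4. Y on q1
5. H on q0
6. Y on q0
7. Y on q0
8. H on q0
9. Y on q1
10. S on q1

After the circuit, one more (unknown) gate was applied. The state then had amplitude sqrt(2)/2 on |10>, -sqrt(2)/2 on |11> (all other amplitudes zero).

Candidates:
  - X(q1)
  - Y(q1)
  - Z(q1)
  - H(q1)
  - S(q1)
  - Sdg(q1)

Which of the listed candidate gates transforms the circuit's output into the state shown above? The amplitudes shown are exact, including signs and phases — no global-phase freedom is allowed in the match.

It was S(q1) that produced the state shown. Key observation: gates 4-9 undo each other exactly, leaving only the rest of the circuit to track.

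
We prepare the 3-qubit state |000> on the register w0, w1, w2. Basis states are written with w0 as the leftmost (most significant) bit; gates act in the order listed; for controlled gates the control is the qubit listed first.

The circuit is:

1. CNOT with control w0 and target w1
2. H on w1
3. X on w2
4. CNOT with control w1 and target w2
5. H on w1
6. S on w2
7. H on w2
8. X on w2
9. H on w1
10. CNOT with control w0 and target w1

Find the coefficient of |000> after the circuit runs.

The amplitude on |000> is -I/2.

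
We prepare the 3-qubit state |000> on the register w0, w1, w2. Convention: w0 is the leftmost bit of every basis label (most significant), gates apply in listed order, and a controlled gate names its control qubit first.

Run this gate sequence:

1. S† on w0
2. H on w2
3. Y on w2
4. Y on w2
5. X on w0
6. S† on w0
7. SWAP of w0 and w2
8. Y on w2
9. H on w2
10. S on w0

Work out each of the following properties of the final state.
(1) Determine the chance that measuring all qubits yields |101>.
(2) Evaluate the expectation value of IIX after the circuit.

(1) Outcome |101> occurs with probability 1/4.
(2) The expectation value of IIX is 1.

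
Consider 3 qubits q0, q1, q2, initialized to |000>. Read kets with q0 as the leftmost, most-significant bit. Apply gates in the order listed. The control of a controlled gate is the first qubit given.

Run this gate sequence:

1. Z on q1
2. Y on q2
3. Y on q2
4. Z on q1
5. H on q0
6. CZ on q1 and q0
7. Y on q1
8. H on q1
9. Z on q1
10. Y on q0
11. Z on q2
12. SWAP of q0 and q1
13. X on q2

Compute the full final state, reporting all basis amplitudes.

The resulting statevector has amplitude 0 on |000>, 1/2 on |001>, 0 on |010>, -1/2 on |011>, 0 on |100>, 1/2 on |101>, 0 on |110>, -1/2 on |111>. Key observation: steps 1-4 multiply out to the identity, so the circuit reduces to the remaining gates.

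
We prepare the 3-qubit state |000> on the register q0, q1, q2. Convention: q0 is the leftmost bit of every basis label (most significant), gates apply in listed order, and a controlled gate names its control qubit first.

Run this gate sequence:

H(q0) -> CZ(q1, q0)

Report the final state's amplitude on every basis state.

After the circuit, the state carries amplitude sqrt(2)/2 on |000>, sqrt(2)/2 on |100>, and 0 on every other basis state.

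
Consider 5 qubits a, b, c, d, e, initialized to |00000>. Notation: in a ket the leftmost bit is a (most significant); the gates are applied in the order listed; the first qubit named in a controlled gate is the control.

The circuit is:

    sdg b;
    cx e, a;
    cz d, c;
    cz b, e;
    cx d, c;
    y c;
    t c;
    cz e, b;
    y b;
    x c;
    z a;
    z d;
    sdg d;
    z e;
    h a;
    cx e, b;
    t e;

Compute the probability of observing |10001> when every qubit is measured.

The probability of measuring |10001> is 0.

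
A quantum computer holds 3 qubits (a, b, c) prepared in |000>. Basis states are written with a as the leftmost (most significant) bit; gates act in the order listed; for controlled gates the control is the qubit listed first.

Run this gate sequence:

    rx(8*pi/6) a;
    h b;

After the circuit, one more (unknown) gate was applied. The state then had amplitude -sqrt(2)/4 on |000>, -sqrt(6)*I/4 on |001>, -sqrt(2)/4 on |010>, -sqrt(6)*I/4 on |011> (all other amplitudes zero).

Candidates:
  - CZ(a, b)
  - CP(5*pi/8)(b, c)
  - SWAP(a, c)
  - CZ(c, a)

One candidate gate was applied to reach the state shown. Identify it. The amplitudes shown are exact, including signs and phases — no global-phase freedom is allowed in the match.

The unique candidate consistent with the amplitudes is SWAP(a, c).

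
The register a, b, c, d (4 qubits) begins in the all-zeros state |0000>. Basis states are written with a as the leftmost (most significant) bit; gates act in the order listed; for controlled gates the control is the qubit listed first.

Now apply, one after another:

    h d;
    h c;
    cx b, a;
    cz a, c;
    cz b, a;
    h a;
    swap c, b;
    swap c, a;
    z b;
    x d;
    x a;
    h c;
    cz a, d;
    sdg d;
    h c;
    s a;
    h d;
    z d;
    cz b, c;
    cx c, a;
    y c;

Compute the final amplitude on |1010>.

|1010> carries amplitude -1/4 - I/4 in the final state.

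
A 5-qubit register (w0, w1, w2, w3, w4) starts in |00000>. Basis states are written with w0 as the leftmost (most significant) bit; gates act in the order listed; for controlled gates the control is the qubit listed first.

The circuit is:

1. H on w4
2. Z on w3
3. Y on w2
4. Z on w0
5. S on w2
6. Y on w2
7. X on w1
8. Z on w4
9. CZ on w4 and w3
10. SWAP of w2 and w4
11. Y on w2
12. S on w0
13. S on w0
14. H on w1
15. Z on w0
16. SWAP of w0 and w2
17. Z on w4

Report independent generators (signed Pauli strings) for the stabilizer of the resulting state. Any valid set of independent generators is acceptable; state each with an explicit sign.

The stabilizer group can be generated by +XIIII, -IXIII, +IIZII, +IIIZI, +IIIIZ, among other valid generating sets.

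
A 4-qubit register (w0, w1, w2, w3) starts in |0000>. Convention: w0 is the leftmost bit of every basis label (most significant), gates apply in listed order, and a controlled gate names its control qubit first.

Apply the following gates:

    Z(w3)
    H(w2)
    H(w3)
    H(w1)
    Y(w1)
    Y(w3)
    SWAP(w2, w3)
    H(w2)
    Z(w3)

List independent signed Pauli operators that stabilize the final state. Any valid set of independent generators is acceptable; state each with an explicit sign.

The final state is stabilized by the group generated by -IXII, -IIIX, +ZIII, -IIZI; other independent generating sets are equally valid.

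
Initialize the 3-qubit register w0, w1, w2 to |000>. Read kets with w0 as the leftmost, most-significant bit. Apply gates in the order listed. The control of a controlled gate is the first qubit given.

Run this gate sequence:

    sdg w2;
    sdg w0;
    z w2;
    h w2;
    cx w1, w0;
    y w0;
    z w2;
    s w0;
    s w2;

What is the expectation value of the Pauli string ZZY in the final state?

The observable ZZY averages to 1.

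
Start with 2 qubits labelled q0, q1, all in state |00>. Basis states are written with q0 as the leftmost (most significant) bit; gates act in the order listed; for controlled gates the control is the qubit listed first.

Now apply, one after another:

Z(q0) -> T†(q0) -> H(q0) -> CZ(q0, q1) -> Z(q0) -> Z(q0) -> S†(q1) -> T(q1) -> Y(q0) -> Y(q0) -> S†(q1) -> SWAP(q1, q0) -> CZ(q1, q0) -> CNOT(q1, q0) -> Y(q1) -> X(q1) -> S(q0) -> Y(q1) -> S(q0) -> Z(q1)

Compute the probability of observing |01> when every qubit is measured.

Outcome |01> occurs with probability 1/2.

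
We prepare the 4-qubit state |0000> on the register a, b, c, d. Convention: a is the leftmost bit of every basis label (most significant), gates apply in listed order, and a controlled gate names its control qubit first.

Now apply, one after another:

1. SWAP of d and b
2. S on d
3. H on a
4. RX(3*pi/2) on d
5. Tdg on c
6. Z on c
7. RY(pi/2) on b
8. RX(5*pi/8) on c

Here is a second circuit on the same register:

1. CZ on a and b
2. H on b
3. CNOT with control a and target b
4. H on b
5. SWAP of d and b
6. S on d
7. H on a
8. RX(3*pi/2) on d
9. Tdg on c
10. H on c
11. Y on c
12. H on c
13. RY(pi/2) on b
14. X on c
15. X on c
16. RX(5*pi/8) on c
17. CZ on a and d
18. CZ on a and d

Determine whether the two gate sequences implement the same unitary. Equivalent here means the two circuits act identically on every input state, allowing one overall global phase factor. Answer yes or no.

No — the two circuits implement different unitaries, even allowing a global phase.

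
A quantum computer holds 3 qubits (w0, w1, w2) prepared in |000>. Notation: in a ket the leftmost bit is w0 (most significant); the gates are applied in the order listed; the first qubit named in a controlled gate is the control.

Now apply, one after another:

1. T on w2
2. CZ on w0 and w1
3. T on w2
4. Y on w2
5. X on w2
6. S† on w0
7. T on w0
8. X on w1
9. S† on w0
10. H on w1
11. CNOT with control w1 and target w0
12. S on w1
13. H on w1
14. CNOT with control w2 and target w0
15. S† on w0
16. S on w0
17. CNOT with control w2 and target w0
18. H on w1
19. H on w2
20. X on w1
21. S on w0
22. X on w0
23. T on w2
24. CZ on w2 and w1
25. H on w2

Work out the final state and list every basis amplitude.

After the circuit, the state carries amplitude sqrt(2)*(exp(3*I*pi/4) + I)/4 on |000>, sqrt(2)*(-exp(3*I*pi/4) + I)/4 on |001>, 0 on |010>, 0 on |011>, 0 on |100>, 0 on |101>, sqrt(2)*(-exp(3*I*pi/4) + I)/4 on |110>, sqrt(2)*(exp(3*I*pi/4) + I)/4 on |111>.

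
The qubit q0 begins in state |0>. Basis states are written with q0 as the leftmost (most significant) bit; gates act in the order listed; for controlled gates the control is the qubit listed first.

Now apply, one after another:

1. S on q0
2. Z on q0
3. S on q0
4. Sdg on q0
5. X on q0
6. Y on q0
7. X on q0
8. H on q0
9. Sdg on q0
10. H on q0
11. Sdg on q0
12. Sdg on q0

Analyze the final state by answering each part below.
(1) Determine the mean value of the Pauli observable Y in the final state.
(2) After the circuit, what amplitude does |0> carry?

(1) In the final state, Y has expectation 1.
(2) The amplitude on |0> is 1/2 - I/2.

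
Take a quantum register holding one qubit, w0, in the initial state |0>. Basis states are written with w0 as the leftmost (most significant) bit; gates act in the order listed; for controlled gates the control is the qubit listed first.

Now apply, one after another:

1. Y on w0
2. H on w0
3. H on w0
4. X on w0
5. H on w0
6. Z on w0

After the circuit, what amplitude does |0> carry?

The final state's coefficient on |0> equals sqrt(2)*I/2. Key observation: the block from step 3 through step 6 cancels to the identity and can be dropped.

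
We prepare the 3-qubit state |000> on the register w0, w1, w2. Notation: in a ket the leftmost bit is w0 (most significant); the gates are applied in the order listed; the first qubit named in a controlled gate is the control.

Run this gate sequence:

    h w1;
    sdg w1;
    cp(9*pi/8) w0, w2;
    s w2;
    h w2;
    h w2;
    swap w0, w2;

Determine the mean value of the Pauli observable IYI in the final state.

The expectation value of IYI is -1.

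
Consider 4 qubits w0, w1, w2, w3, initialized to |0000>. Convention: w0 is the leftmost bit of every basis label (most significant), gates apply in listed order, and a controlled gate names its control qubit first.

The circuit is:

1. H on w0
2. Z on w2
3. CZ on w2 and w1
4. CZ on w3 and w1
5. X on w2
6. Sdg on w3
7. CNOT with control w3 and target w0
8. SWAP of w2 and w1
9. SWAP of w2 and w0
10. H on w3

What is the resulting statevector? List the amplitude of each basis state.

The resulting statevector has amplitude 1/2 on |0100>, 1/2 on |0101>, 1/2 on |0110>, 1/2 on |0111>, and 0 on every other basis state.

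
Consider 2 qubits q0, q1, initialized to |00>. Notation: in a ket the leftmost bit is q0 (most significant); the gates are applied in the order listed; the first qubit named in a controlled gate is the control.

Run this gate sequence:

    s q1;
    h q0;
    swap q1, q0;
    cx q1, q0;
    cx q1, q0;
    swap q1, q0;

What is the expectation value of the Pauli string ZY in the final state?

The expectation value of ZY is 0. Key observation: the block from step 4 through step 5 cancels to the identity and can be dropped.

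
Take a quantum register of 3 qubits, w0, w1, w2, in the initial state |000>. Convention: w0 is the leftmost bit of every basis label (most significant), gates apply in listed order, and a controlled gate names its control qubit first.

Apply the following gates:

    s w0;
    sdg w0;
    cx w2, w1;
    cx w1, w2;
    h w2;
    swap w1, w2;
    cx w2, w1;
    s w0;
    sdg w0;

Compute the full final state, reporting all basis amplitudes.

The final amplitudes are sqrt(2)/2 on |000>, sqrt(2)/2 on |010>, and 0 on every other basis state.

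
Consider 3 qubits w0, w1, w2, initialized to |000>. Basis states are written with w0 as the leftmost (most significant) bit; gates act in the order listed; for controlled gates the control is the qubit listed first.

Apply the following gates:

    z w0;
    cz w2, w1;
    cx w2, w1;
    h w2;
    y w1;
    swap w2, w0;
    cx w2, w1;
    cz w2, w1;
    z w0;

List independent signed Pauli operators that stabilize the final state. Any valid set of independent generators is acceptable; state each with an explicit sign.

The stabilizer group can be generated by -XII, -IZI, +IIZ, among other valid generating sets.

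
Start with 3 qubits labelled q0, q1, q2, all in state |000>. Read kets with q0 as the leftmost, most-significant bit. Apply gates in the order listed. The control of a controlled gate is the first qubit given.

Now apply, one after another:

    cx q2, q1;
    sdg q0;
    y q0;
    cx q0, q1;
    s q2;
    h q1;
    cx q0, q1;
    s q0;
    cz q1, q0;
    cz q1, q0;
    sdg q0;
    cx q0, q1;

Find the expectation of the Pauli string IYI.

The observable IYI averages to 0. Key observation: gates 7-12 undo each other exactly, leaving only the rest of the circuit to track.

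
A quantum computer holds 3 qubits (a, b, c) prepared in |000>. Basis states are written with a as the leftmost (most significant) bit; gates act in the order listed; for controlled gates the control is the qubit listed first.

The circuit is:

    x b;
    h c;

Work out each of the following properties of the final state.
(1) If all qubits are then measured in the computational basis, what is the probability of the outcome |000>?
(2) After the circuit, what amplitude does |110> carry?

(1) The probability of measuring |000> is 0.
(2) |110> carries amplitude 0 in the final state.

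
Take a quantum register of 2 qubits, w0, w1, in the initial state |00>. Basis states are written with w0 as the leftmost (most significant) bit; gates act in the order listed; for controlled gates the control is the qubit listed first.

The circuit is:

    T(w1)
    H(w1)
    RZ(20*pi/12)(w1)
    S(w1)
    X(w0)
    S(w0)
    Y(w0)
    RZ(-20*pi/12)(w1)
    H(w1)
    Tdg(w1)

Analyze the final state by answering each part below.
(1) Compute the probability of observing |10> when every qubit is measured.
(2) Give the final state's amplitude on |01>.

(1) Outcome |10> occurs with probability 0.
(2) |01> carries amplitude (-1 + I)*exp(3*I*pi/4)/2 in the final state.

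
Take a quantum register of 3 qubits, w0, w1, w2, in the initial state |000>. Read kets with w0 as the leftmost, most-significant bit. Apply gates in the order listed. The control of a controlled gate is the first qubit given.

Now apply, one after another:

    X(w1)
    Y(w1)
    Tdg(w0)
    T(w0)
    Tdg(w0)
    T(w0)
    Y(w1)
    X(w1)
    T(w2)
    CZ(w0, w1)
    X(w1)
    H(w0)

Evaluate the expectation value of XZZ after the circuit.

In the final state, XZZ has expectation -1.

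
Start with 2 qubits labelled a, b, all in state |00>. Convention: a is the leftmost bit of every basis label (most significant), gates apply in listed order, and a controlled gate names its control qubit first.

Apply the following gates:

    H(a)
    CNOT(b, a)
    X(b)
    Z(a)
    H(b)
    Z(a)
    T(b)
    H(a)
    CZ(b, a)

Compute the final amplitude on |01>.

The amplitude on |01> is -sqrt(2)*exp(I*pi/4)/2.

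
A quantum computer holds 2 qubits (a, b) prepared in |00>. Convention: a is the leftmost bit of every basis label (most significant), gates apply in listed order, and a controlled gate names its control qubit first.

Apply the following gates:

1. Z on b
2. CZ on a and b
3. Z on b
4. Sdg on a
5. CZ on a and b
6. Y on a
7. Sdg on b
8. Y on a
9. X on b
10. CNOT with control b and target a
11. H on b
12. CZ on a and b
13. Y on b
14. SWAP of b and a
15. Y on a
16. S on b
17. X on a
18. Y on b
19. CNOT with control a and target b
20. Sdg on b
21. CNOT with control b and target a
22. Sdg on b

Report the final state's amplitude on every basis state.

The final amplitudes are sqrt(2)/2 on |00>, -sqrt(2)/2 on |01>, 0 on |10>, 0 on |11>.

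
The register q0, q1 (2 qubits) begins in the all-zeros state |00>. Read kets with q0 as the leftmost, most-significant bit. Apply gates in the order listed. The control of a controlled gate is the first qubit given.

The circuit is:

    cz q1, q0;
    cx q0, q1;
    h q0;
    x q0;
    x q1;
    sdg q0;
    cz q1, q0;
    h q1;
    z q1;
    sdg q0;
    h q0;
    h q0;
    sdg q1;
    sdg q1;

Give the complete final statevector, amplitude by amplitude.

The resulting statevector has amplitude 1/2 on |00>, -1/2 on |01>, 1/2 on |10>, -1/2 on |11>.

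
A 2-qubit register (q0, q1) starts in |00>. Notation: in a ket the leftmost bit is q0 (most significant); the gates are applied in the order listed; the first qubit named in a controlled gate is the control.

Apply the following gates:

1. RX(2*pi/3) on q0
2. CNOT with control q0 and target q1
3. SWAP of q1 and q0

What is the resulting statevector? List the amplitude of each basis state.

The final amplitudes are 1/2 on |00>, 0 on |01>, 0 on |10>, -sqrt(3)*I/2 on |11>.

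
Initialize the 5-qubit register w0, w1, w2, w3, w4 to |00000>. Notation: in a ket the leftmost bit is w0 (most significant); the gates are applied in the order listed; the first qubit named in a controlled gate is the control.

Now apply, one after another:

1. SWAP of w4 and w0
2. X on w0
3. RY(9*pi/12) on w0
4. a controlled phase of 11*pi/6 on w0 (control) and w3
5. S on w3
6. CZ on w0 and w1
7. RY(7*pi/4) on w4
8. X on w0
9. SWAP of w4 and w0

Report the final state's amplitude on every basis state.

The final amplitudes are -sqrt(2)/4 on |00000>, sqrt(2)/4 + 1/2 on |00001>, 1/2 - sqrt(2)/4 on |10000>, -sqrt(2)/4 on |10001>, and 0 on every other basis state.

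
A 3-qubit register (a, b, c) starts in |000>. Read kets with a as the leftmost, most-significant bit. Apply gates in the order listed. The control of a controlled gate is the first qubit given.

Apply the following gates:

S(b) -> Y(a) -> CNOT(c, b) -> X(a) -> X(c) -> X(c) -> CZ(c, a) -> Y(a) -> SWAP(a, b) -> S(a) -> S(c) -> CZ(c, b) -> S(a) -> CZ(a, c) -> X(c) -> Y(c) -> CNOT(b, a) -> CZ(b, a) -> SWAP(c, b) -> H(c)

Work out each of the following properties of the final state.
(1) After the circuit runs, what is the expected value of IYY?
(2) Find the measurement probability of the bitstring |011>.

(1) The expectation value of IYY is 0.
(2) The probability of measuring |011> is 0.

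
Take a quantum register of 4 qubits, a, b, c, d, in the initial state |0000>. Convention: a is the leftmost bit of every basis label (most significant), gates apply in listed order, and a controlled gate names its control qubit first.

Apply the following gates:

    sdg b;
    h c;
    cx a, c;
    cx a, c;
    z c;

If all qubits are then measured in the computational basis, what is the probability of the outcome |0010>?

Outcome |0010> occurs with probability 1/2. Key observation: steps 3-4 multiply out to the identity, so the circuit reduces to the remaining gates.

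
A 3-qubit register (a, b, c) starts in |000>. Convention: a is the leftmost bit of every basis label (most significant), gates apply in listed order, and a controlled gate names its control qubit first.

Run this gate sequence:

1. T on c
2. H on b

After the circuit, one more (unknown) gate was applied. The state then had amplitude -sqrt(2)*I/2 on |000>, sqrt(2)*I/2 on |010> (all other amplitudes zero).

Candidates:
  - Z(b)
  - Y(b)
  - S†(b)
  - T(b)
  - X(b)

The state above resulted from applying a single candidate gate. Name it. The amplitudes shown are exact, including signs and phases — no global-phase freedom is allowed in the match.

The applied gate was Y(b).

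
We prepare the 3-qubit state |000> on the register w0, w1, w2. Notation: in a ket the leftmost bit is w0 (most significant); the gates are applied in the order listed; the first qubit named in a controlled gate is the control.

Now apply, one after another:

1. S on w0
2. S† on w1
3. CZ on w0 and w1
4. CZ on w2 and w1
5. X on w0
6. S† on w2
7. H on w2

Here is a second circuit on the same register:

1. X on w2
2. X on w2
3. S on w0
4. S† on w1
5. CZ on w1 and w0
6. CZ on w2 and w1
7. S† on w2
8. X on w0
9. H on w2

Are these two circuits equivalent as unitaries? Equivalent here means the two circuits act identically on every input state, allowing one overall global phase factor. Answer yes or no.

Yes, they are equivalent — the unitaries differ by at most a global phase.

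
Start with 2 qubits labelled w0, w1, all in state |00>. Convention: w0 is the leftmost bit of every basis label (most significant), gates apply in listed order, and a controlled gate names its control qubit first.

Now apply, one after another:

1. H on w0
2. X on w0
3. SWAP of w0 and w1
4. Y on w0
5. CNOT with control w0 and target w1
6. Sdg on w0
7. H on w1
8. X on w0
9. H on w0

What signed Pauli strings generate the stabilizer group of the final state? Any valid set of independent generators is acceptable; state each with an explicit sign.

The final state is stabilized by the group generated by +XI, +IZ; other independent generating sets are equally valid.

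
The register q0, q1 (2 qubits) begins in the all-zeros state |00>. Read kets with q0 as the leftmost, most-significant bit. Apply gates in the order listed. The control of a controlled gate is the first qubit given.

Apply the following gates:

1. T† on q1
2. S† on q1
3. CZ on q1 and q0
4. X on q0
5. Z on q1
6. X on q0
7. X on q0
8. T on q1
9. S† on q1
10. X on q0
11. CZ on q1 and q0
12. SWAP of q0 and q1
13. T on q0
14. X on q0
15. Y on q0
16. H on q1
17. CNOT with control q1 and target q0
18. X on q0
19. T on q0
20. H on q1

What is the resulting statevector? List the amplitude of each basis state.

The resulting statevector has amplitude -I/2 on |00>, I/2 on |01>, -exp(3*I*pi/4)/2 on |10>, -exp(3*I*pi/4)/2 on |11>.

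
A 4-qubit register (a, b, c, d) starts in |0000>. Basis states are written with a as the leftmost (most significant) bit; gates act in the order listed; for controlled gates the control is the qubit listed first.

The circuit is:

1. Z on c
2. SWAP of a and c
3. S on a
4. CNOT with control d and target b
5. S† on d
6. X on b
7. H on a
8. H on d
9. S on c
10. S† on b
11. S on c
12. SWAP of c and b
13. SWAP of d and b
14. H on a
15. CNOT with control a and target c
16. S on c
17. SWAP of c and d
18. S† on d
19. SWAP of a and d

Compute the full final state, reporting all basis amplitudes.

The resulting statevector has amplitude -sqrt(2)*I/2 on |1000>, -sqrt(2)*I/2 on |1100>, and 0 on every other basis state.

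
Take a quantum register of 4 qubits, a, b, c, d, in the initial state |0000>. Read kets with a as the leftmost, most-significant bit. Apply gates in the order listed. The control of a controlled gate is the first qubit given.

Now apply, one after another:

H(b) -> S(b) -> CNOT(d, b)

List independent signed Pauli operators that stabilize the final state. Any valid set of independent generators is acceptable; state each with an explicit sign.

One valid set of independent stabilizer generators is +IYII, +ZIII, +IIZI, +IIIZ (any independent generating set of the same group is equally correct).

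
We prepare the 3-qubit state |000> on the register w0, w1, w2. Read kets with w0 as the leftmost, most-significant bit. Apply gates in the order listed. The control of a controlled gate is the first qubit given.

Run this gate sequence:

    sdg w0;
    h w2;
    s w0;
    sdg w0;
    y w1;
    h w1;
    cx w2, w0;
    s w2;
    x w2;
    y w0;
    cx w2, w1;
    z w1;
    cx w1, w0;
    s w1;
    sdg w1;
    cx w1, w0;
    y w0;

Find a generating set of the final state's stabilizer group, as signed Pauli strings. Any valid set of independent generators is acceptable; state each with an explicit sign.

The stabilizer group can be generated by +XIY, +IXI, -ZIZ, among other valid generating sets.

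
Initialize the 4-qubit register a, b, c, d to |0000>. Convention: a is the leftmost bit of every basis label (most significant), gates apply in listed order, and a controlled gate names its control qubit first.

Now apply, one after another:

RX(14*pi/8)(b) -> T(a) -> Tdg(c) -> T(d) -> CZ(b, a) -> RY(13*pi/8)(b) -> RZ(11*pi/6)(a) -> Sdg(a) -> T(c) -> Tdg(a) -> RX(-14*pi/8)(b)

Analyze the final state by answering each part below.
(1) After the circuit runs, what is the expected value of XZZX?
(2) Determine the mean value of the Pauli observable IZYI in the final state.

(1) In the final state, XZZX has expectation 0.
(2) The expectation value of IZYI is 0.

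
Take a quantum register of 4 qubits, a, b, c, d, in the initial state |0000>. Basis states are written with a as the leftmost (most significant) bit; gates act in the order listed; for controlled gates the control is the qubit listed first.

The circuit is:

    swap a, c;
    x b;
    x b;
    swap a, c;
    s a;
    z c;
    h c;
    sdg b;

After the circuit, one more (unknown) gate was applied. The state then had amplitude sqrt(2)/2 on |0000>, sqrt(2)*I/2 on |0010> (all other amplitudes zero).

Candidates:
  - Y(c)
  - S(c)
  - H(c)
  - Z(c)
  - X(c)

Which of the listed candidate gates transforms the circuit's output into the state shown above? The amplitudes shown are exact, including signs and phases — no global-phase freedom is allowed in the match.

It was S(c) that produced the state shown.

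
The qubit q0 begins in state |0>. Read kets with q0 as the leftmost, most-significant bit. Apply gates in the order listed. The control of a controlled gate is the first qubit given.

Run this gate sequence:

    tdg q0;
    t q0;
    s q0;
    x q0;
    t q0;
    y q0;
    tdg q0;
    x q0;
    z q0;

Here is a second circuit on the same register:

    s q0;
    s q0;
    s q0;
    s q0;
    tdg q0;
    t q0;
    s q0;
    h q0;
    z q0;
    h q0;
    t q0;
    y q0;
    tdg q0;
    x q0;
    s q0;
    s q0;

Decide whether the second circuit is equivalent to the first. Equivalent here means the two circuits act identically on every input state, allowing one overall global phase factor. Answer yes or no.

Yes, they are equivalent — the unitaries differ by at most a global phase.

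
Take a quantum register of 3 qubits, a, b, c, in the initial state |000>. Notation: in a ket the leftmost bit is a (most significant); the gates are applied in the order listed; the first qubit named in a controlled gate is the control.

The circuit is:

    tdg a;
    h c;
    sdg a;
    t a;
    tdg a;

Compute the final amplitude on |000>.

The amplitude on |000> is sqrt(2)/2.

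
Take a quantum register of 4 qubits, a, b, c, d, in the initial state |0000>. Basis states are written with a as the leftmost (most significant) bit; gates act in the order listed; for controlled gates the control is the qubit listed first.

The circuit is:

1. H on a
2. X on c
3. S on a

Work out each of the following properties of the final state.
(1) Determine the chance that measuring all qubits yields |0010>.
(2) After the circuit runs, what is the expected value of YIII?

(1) A full measurement returns |0010> with probability 1/2.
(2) The expectation value of YIII is 1.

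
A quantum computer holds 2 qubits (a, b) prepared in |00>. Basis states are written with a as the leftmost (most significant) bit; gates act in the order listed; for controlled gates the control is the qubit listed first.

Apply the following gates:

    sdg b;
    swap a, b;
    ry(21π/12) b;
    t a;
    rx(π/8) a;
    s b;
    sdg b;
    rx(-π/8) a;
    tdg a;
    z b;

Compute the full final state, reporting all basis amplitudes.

After the circuit, the state carries amplitude -sqrt(sqrt(2) + 2)/2 on |00>, -sqrt(2 - sqrt(2))/2 on |01>, 0 on |10>, 0 on |11>.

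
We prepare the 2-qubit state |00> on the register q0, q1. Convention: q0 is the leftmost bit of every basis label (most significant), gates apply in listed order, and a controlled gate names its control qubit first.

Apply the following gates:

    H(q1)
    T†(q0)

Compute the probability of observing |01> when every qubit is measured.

The probability of measuring |01> is 1/2.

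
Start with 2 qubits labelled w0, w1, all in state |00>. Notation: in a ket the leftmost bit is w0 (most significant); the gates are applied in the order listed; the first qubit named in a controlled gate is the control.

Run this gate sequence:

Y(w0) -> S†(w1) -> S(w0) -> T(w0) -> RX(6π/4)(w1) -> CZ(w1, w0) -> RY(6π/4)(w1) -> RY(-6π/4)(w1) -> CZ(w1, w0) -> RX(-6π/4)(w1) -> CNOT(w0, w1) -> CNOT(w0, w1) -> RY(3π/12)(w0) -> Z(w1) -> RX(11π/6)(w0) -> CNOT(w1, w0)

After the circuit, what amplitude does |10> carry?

The amplitude on |10> is -sqrt(12 - 6*sqrt(2))*exp(3*I*pi/4)/8 + sqrt(4 - 2*sqrt(2))*exp(3*I*pi/4)/8 + sqrt(2*sqrt(2) + 4)*exp(I*pi/4)/8 + sqrt(6*sqrt(2) + 12)*exp(I*pi/4)/8. Key observation: the block from step 5 through step 10 cancels to the identity and can be dropped.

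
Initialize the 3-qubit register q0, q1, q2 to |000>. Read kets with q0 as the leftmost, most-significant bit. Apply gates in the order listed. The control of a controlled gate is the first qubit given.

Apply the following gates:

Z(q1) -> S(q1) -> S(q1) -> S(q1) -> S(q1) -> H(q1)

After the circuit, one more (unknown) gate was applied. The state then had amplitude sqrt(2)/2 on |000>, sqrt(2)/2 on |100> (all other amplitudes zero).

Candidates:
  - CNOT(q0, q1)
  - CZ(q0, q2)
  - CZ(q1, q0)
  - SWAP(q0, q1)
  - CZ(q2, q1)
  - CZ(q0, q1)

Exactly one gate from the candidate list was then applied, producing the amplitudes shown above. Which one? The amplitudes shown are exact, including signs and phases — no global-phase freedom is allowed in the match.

The unique candidate consistent with the amplitudes is SWAP(q0, q1).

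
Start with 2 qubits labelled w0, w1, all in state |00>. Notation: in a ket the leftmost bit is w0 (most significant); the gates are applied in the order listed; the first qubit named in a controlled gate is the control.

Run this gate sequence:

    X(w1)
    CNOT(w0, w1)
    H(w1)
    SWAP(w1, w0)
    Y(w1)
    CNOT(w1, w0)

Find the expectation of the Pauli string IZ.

In the final state, IZ has expectation -1.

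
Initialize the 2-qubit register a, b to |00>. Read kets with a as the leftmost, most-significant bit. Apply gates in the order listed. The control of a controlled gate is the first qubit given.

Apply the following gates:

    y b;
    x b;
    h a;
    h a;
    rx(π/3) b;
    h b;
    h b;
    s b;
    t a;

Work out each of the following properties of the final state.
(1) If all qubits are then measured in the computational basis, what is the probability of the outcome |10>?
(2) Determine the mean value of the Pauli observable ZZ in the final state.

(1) Outcome |10> occurs with probability 0. Key observation: the block from step 6 through step 7 cancels to the identity and can be dropped.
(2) In the final state, ZZ has expectation 1/2.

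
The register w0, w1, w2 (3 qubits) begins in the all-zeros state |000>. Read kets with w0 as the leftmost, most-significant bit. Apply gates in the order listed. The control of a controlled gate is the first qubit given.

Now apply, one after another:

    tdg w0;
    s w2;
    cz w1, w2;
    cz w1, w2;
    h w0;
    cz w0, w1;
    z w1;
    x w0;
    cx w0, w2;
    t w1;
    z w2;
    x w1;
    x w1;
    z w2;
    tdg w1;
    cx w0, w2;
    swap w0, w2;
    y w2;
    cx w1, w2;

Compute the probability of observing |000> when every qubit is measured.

Outcome |000> occurs with probability 1/2.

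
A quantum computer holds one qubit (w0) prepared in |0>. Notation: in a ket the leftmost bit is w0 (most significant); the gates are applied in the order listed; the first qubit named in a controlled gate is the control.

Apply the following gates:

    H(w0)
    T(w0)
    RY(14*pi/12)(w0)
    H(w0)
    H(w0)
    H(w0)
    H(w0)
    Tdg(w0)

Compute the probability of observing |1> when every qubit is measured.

The probability of measuring |1> is 1/2 - sqrt(2)/8. Key observation: gates 4-7 undo each other exactly, leaving only the rest of the circuit to track.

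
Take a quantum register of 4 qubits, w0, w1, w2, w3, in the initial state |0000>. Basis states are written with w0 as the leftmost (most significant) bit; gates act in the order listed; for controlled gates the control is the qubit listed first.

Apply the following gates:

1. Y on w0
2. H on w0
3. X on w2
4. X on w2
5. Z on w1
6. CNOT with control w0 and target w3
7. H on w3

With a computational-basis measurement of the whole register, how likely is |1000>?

The probability of measuring |1000> is 1/4.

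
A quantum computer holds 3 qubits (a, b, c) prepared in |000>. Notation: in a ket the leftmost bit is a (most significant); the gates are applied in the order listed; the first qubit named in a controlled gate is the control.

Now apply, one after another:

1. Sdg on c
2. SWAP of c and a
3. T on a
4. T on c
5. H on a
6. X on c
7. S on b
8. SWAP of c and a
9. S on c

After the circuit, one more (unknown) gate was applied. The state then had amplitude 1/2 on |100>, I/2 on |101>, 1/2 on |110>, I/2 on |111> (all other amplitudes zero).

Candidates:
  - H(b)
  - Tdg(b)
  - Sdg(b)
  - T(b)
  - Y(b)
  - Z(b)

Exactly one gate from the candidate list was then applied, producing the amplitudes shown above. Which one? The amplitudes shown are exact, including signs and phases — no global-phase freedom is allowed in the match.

The unique candidate consistent with the amplitudes is H(b).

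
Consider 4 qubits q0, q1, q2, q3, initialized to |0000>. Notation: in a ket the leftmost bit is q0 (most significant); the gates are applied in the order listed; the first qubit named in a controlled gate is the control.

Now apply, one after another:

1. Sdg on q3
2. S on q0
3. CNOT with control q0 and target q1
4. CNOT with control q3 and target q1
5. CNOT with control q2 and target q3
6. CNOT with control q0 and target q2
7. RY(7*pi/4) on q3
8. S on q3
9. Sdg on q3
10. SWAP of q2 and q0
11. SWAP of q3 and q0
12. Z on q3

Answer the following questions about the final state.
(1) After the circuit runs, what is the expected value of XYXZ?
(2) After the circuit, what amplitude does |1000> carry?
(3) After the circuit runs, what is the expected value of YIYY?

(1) The observable XYXZ averages to 0. Key observation: steps 8-9 multiply out to the identity, so the circuit reduces to the remaining gates.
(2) |1000> carries amplitude sqrt(2 - sqrt(2))/2 in the final state.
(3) The observable YIYY averages to 0.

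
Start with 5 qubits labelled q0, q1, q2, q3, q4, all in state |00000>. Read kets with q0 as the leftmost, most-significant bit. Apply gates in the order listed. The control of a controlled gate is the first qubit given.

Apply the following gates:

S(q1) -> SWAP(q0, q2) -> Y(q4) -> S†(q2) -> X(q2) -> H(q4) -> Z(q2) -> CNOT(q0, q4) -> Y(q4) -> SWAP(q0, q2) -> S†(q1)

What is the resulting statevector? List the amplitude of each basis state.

The final amplitudes are sqrt(2)/2 on |10000>, sqrt(2)/2 on |10001>, and 0 on every other basis state.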